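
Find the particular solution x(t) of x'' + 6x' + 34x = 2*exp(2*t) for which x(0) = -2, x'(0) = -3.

Characteristic equation r² + 6r + 34 = 0 has discriminant (6)² - 4·(34) = -100 < 0, so r = -3 ± 5i.
Hence x_h = C1*cos(5*t)*exp(-3*t) + C2*exp(-3*t)*sin(5*t).
Try x_p = A*exp(2*t). Substituting into the equation and dividing by exp(2*t) gives A = 1/25, so x_p = exp(2*t)/25.
General solution: x = exp(2*t)/25 + C1*cos(5*t)*exp(-3*t) + C2*exp(-3*t)*sin(5*t).
Apply the initial conditions: x(0) = 1/25 + C1 = -2 and x'(0) = 2/25 - 3*C1 + 5*C2 = -3. Solving gives C1 = -51/25, C2 = -46/25.

x = exp(2*t)/25 - 51*cos(5*t)*exp(-3*t)/25 - 46*exp(-3*t)*sin(5*t)/25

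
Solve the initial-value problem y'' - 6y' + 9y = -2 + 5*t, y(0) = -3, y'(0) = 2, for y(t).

y = 4/27 - 85*exp(3*t)/27 + 5*t/9 + 98*t*exp(3*t)/9

Characteristic equation r² - 6r + 9 = 0 has discriminant (-6)² - 4·(9) = 0, so r = 3 is a repeated root.
Hence y_h = (C1 + C2*t)*exp(3*t).
For the particular solution try y_p = A0 + A1*t. Substituting and matching coefficients of each power of t gives A0 = 4/27, A1 = 5/9, so y_p = 4/27 + 5*t/9.
General solution: y = 4/27 + 5*t/9 + C1*exp(3*t) + C2*t*exp(3*t).
Apply the initial conditions: y(0) = 4/27 + C1 = -3 and y'(0) = 5/9 + C2 + 3*C1 = 2. Solving gives C1 = -85/27, C2 = 98/9.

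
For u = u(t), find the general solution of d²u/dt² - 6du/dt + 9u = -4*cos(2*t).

u = -20*cos(2*t)/169 + 48*sin(2*t)/169 + C1*exp(3*t) + C2*t*exp(3*t)

Characteristic equation r² - 6r + 9 = 0 has discriminant (-6)² - 4·(9) = 0, so r = 3 is a repeated root.
Hence u_h = (C1 + C2*t)*exp(3*t).
Try u_p = A*cos(2*t) + B*sin(2*t). Substituting and equating the coefficients of cos(2t) and sin(2t) gives A = -20/169, B = 48/169, so u_p = -20*cos(2*t)/169 + 48*sin(2*t)/169.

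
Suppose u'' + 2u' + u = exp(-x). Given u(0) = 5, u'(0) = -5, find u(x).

u = 5*exp(-x) + x**2*exp(-x)/2

Characteristic equation r² + 2r + 1 = 0 has discriminant (2)² - 4·(1) = 0, so r = -1 is a repeated root.
Hence u_h = (C1 + C2*x)*exp(-x).
Since exp(-x) solves the homogeneous equation (r = -1 is a root of multiplicity 2), multiply the trial by x^2. Try u_p = A*x^2*exp(-x). Substituting into the equation and dividing by exp(-x) gives A = 1/2, so u_p = x^2*exp(-x)/2.
General solution: u = C1*exp(-x) + x^2*exp(-x)/2 + C2*x*exp(-x).
Apply the initial conditions: u(0) = C1 = 5 and u'(0) = C2 - C1 = -5. Solving gives C1 = 5, C2 = 0.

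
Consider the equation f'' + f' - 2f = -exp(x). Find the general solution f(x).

Characteristic equation r² + r - 2 = 0 factors as (r - 1)(r + 2) = 0, so r = 1, -2.
Hence f_h = C1*exp(x) + C2*exp(-2*x).
Since exp(x) solves the homogeneous equation (r = 1 is a root of multiplicity 1), multiply the trial by x. Try f_p = A*x*exp(x). Substituting into the equation and dividing by exp(x) gives A = -1/3, so f_p = -x*exp(x)/3.

f = C1*exp(x) + C2*exp(-2*x) - x*exp(x)/3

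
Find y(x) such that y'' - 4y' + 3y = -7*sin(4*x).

Characteristic equation r² - 4r + 3 = 0 factors as (r - 1)(r - 3) = 0, so r = 1, 3.
Hence y_h = C1*exp(x) + C2*exp(3*x).
Try y_p = A*cos(4*x) + B*sin(4*x). Substituting and equating the coefficients of cos(4x) and sin(4x) gives A = -112/425, B = 91/425, so y_p = -112*cos(4*x)/425 + 91*sin(4*x)/425.

y = -112*cos(4*x)/425 + 91*sin(4*x)/425 + C1*exp(x) + C2*exp(3*x)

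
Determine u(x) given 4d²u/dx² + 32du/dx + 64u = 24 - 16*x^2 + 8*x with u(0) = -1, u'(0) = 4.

Divide through by 4: u'' + 8u' + 16u = 6 - 4*x^2 + 2*x.
Characteristic equation r² + 8r + 16 = 0 has discriminant (8)² - 4·(16) = 0, so r = -4 is a repeated root.
Hence u_h = (C1 + C2*x)*exp(-4*x).
For the particular solution try u_p = A0 + A1*x + A2*x^2. Substituting and matching coefficients of each power of x gives A0 = 7/32, A1 = 3/8, A2 = -1/4, so u_p = 7/32 - x^2/4 + 3*x/8.
General solution: u = 7/32 - x^2/4 + 3*x/8 + C1*exp(-4*x) + C2*x*exp(-4*x).
Apply the initial conditions: u(0) = 7/32 + C1 = -1 and u'(0) = 3/8 + C2 - 4*C1 = 4. Solving gives C1 = -39/32, C2 = -5/4.

u = 7/32 - 39*exp(-4*x)/32 - x**2/4 + 3*x/8 - 5*x*exp(-4*x)/4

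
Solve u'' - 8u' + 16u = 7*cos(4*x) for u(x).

Characteristic equation r² - 8r + 16 = 0 has discriminant (-8)² - 4·(16) = 0, so r = 4 is a repeated root.
Hence u_h = (C1 + C2*x)*exp(4*x).
Try u_p = A*cos(4*x) + B*sin(4*x). Substituting and equating the coefficients of cos(4x) and sin(4x) gives A = 0, B = -7/32, so u_p = -7*sin(4*x)/32.

u = -7*sin(4*x)/32 + C1*exp(4*x) + C2*x*exp(4*x)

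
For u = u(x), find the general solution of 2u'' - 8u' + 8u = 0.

Divide through by 2: u'' - 4u' + 4u = 0.
Characteristic equation r² - 4r + 4 = 0 has discriminant (-4)² - 4·(4) = 0, so r = 2 is a repeated root.
Hence u_h = (C1 + C2*x)*exp(2*x).

u = C1*exp(2*x) + C2*x*exp(2*x)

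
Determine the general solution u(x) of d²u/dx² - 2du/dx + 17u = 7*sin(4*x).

Characteristic equation r² - 2r + 17 = 0 has discriminant (-2)² - 4·(17) = -64 < 0, so r = 1 ± 4i.
Hence u_h = C1*cos(4*x)*exp(x) + C2*exp(x)*sin(4*x).
Try u_p = A*cos(4*x) + B*sin(4*x). Substituting and equating the coefficients of cos(4x) and sin(4x) gives A = 56/65, B = 7/65, so u_p = 7*sin(4*x)/65 + 56*cos(4*x)/65.

u = 7*sin(4*x)/65 + 56*cos(4*x)/65 + C1*cos(4*x)*exp(x) + C2*exp(x)*sin(4*x)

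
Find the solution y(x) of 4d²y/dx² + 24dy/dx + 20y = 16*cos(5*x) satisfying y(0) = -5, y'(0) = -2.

y = -353*exp(-x)/52 - 4*cos(5*x)/65 + 6*sin(5*x)/65 + 37*exp(-5*x)/20

Divide through by 4: y'' + 6y' + 5y = 4*cos(5*x).
Characteristic equation r² + 6r + 5 = 0 factors as (r + 1)(r + 5) = 0, so r = -1, -5.
Hence y_h = C1*exp(-x) + C2*exp(-5*x).
Try y_p = A*cos(5*x) + B*sin(5*x). Substituting and equating the coefficients of cos(5x) and sin(5x) gives A = -4/65, B = 6/65, so y_p = -4*cos(5*x)/65 + 6*sin(5*x)/65.
General solution: y = -4*cos(5*x)/65 + 6*sin(5*x)/65 + C1*exp(-x) + C2*exp(-5*x).
Apply the initial conditions: y(0) = -4/65 + C1 + C2 = -5 and y'(0) = 6/13 - C1 - 5*C2 = -2. Solving gives C1 = -353/52, C2 = 37/20.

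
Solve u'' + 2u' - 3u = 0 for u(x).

Characteristic equation r² + 2r - 3 = 0 factors as (r - 1)(r + 3) = 0, so r = 1, -3.
Hence u_h = C1*exp(x) + C2*exp(-3*x).

u = C1*exp(x) + C2*exp(-3*x)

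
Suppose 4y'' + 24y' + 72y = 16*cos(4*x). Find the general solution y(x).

y = 2*cos(4*x)/145 + 24*sin(4*x)/145 + C1*cos(3*x)*exp(-3*x) + C2*exp(-3*x)*sin(3*x)

Divide through by 4: y'' + 6y' + 18y = 4*cos(4*x).
Characteristic equation r² + 6r + 18 = 0 has discriminant (6)² - 4·(18) = -36 < 0, so r = -3 ± 3i.
Hence y_h = C1*cos(3*x)*exp(-3*x) + C2*exp(-3*x)*sin(3*x).
Try y_p = A*cos(4*x) + B*sin(4*x). Substituting and equating the coefficients of cos(4x) and sin(4x) gives A = 2/145, B = 24/145, so y_p = 2*cos(4*x)/145 + 24*sin(4*x)/145.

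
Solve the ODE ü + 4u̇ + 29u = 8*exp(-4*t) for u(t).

u = 8*exp(-4*t)/29 + C1*cos(5*t)*exp(-2*t) + C2*exp(-2*t)*sin(5*t)

Characteristic equation r² + 4r + 29 = 0 has discriminant (4)² - 4·(29) = -100 < 0, so r = -2 ± 5i.
Hence u_h = C1*cos(5*t)*exp(-2*t) + C2*exp(-2*t)*sin(5*t).
Try u_p = A*exp(-4*t). Substituting into the equation and dividing by exp(-4*t) gives A = 8/29, so u_p = 8*exp(-4*t)/29.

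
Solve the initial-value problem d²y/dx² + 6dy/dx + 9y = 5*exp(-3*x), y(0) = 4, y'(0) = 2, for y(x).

Characteristic equation r² + 6r + 9 = 0 has discriminant (6)² - 4·(9) = 0, so r = -3 is a repeated root.
Hence y_h = (C1 + C2*x)*exp(-3*x).
Since exp(-3*x) solves the homogeneous equation (r = -3 is a root of multiplicity 2), multiply the trial by x^2. Try y_p = A*x^2*exp(-3*x). Substituting into the equation and dividing by exp(-3*x) gives A = 5/2, so y_p = 5*x^2*exp(-3*x)/2.
General solution: y = C1*exp(-3*x) + 5*x^2*exp(-3*x)/2 + C2*x*exp(-3*x).
Apply the initial conditions: y(0) = C1 = 4 and y'(0) = C2 - 3*C1 = 2. Solving gives C1 = 4, C2 = 14.

y = 4*exp(-3*x) + 14*x*exp(-3*x) + 5*x**2*exp(-3*x)/2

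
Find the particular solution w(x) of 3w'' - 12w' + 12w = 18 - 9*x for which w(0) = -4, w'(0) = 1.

w = 3/4 - 19*exp(2*x)/4 - 3*x/4 + 45*x*exp(2*x)/4

Divide through by 3: w'' - 4w' + 4w = 6 - 3*x.
Characteristic equation r² - 4r + 4 = 0 has discriminant (-4)² - 4·(4) = 0, so r = 2 is a repeated root.
Hence w_h = (C1 + C2*x)*exp(2*x).
For the particular solution try w_p = A0 + A1*x. Substituting and matching coefficients of each power of x gives A0 = 3/4, A1 = -3/4, so w_p = 3/4 - 3*x/4.
General solution: w = 3/4 - 3*x/4 + C1*exp(2*x) + C2*x*exp(2*x).
Apply the initial conditions: w(0) = 3/4 + C1 = -4 and w'(0) = -3/4 + C2 + 2*C1 = 1. Solving gives C1 = -19/4, C2 = 45/4.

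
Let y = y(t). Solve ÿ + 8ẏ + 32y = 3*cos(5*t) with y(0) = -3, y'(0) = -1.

y = 21*cos(5*t)/1649 + 120*sin(5*t)/1649 - 22121*exp(-4*t)*sin(4*t)/6596 - 4968*cos(4*t)*exp(-4*t)/1649

Characteristic equation r² + 8r + 32 = 0 has discriminant (8)² - 4·(32) = -64 < 0, so r = -4 ± 4i.
Hence y_h = C1*cos(4*t)*exp(-4*t) + C2*exp(-4*t)*sin(4*t).
Try y_p = A*cos(5*t) + B*sin(5*t). Substituting and equating the coefficients of cos(5t) and sin(5t) gives A = 21/1649, B = 120/1649, so y_p = 21*cos(5*t)/1649 + 120*sin(5*t)/1649.
General solution: y = 21*cos(5*t)/1649 + 120*sin(5*t)/1649 + C1*cos(4*t)*exp(-4*t) + C2*exp(-4*t)*sin(4*t).
Apply the initial conditions: y(0) = 21/1649 + C1 = -3 and y'(0) = 600/1649 - 4*C1 + 4*C2 = -1. Solving gives C1 = -4968/1649, C2 = -22121/6596.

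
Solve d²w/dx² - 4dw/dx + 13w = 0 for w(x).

Characteristic equation r² - 4r + 13 = 0 has discriminant (-4)² - 4·(13) = -36 < 0, so r = 2 ± 3i.
Hence w_h = C1*cos(3*x)*exp(2*x) + C2*exp(2*x)*sin(3*x).

w = C1*cos(3*x)*exp(2*x) + C2*exp(2*x)*sin(3*x)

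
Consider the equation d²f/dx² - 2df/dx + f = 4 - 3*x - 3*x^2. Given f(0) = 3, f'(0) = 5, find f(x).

Characteristic equation r² - 2r + 1 = 0 has discriminant (-2)² - 4·(1) = 0, so r = 1 is a repeated root.
Hence f_h = (C1 + C2*x)*exp(x).
For the particular solution try f_p = A0 + A1*x + A2*x^2. Substituting and matching coefficients of each power of x gives A0 = -20, A1 = -15, A2 = -3, so f_p = -20 - 15*x - 3*x^2.
General solution: f = -20 - 15*x - 3*x^2 + C1*exp(x) + C2*x*exp(x).
Apply the initial conditions: f(0) = -20 + C1 = 3 and f'(0) = -15 + C1 + C2 = 5. Solving gives C1 = 23, C2 = -3.

f = -20 - 15*x - 3*x**2 + 23*exp(x) - 3*x*exp(x)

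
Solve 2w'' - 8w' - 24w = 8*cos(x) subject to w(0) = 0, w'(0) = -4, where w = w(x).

w = -52*cos(x)/185 - 31*exp(6*x)/74 - 16*sin(x)/185 + 7*exp(-2*x)/10

Divide through by 2: w'' - 4w' - 12w = 4*cos(x).
Characteristic equation r² - 4r - 12 = 0 factors as (r - 6)(r + 2) = 0, so r = 6, -2.
Hence w_h = C1*exp(6*x) + C2*exp(-2*x).
Try w_p = A*cos(x) + B*sin(x). Substituting and equating the coefficients of cos(x) and sin(x) gives A = -52/185, B = -16/185, so w_p = -52*cos(x)/185 - 16*sin(x)/185.
General solution: w = -52*cos(x)/185 - 16*sin(x)/185 + C1*exp(6*x) + C2*exp(-2*x).
Apply the initial conditions: w(0) = -52/185 + C1 + C2 = 0 and w'(0) = -16/185 - 2*C2 + 6*C1 = -4. Solving gives C1 = -31/74, C2 = 7/10.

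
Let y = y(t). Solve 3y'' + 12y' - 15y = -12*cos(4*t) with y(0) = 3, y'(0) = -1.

Divide through by 3: y'' + 4y' - 5y = -4*cos(4*t).
Characteristic equation r² + 4r - 5 = 0 factors as (r - 1)(r + 5) = 0, so r = 1, -5.
Hence y_h = C1*exp(t) + C2*exp(-5*t).
Try y_p = A*cos(4*t) + B*sin(4*t). Substituting and equating the coefficients of cos(4t) and sin(4t) gives A = 84/697, B = -64/697, so y_p = -64*sin(4*t)/697 + 84*cos(4*t)/697.
General solution: y = -64*sin(4*t)/697 + 84*cos(4*t)/697 + C1*exp(t) + C2*exp(-5*t).
Apply the initial conditions: y(0) = 84/697 + C1 + C2 = 3 and y'(0) = -256/697 + C1 - 5*C2 = -1. Solving gives C1 = 39/17, C2 = 24/41.

y = -64*sin(4*t)/697 + 24*exp(-5*t)/41 + 39*exp(t)/17 + 84*cos(4*t)/697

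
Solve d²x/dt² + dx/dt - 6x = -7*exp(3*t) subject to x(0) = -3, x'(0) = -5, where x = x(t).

x = -13*exp(-3*t)/30 - 7*exp(2*t)/5 - 7*exp(3*t)/6

Characteristic equation r² + r - 6 = 0 factors as (r + 3)(r - 2) = 0, so r = -3, 2.
Hence x_h = C1*exp(-3*t) + C2*exp(2*t).
Try x_p = A*exp(3*t). Substituting into the equation and dividing by exp(3*t) gives A = -7/6, so x_p = -7*exp(3*t)/6.
General solution: x = -7*exp(3*t)/6 + C1*exp(-3*t) + C2*exp(2*t).
Apply the initial conditions: x(0) = -7/6 + C1 + C2 = -3 and x'(0) = -7/2 - 3*C1 + 2*C2 = -5. Solving gives C1 = -13/30, C2 = -7/5.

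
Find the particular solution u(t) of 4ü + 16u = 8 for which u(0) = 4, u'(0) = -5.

Divide through by 4: u'' + 4u = 2.
Characteristic equation r² + 4 = 0 has discriminant (0)² - 4·(4) = -16 < 0, so r = ± 2i.
Hence u_h = C1*cos(2*t) + C2*sin(2*t).
For the particular solution try u_p = A0. Substituting and matching coefficients of each power of t gives A0 = 1/2, so u_p = 1/2.
General solution: u = 1/2 + C1*cos(2*t) + C2*sin(2*t).
Apply the initial conditions: u(0) = 1/2 + C1 = 4 and u'(0) = 2*C2 = -5. Solving gives C1 = 7/2, C2 = -5/2.

u = 1/2 - 5*sin(2*t)/2 + 7*cos(2*t)/2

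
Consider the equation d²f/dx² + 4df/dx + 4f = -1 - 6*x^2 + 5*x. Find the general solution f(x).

Characteristic equation r² + 4r + 4 = 0 has discriminant (4)² - 4·(4) = 0, so r = -2 is a repeated root.
Hence f_h = (C1 + C2*x)*exp(-2*x).
For the particular solution try f_p = A0 + A1*x + A2*x^2. Substituting and matching coefficients of each power of x gives A0 = -15/4, A1 = 17/4, A2 = -3/2, so f_p = -15/4 - 3*x^2/2 + 17*x/4.

f = -15/4 - 3*x**2/2 + 17*x/4 + C1*exp(-2*x) + C2*x*exp(-2*x)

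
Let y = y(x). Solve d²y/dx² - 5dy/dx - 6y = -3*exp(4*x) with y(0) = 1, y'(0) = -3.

Characteristic equation r² - 5r - 6 = 0 factors as (r - 6)(r + 1) = 0, so r = 6, -1.
Hence y_h = C1*exp(6*x) + C2*exp(-x).
Try y_p = A*exp(4*x). Substituting into the equation and dividing by exp(4*x) gives A = 3/10, so y_p = 3*exp(4*x)/10.
General solution: y = 3*exp(4*x)/10 + C1*exp(6*x) + C2*exp(-x).
Apply the initial conditions: y(0) = 3/10 + C1 + C2 = 1 and y'(0) = 6/5 - C2 + 6*C1 = -3. Solving gives C1 = -1/2, C2 = 6/5.

y = -exp(6*x)/2 + 3*exp(4*x)/10 + 6*exp(-x)/5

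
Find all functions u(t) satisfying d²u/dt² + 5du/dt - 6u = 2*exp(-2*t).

Characteristic equation r² + 5r - 6 = 0 factors as (r + 6)(r - 1) = 0, so r = -6, 1.
Hence u_h = C1*exp(-6*t) + C2*exp(t).
Try u_p = A*exp(-2*t). Substituting into the equation and dividing by exp(-2*t) gives A = -1/6, so u_p = -exp(-2*t)/6.

u = -exp(-2*t)/6 + C1*exp(-6*t) + C2*exp(t)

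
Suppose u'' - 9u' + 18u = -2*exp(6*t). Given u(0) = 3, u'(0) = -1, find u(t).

Characteristic equation r² - 9r + 18 = 0 factors as (r - 6)(r - 3) = 0, so r = 6, 3.
Hence u_h = C1*exp(6*t) + C2*exp(3*t).
Since exp(6*t) solves the homogeneous equation (r = 6 is a root of multiplicity 1), multiply the trial by t. Try u_p = A*t*exp(6*t). Substituting into the equation and dividing by exp(6*t) gives A = -2/3, so u_p = -2*t*exp(6*t)/3.
General solution: u = C1*exp(6*t) + C2*exp(3*t) - 2*t*exp(6*t)/3.
Apply the initial conditions: u(0) = C1 + C2 = 3 and u'(0) = -2/3 + 3*C2 + 6*C1 = -1. Solving gives C1 = -28/9, C2 = 55/9.

u = -28*exp(6*t)/9 + 55*exp(3*t)/9 - 2*t*exp(6*t)/3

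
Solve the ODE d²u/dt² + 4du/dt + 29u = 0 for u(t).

u = C1*cos(5*t)*exp(-2*t) + C2*exp(-2*t)*sin(5*t)

Characteristic equation r² + 4r + 29 = 0 has discriminant (4)² - 4·(29) = -100 < 0, so r = -2 ± 5i.
Hence u_h = C1*cos(5*t)*exp(-2*t) + C2*exp(-2*t)*sin(5*t).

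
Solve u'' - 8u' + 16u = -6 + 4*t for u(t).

u = -1/4 + t/4 + C1*exp(4*t) + C2*t*exp(4*t)

Characteristic equation r² - 8r + 16 = 0 has discriminant (-8)² - 4·(16) = 0, so r = 4 is a repeated root.
Hence u_h = (C1 + C2*t)*exp(4*t).
For the particular solution try u_p = A0 + A1*t. Substituting and matching coefficients of each power of t gives A0 = -1/4, A1 = 1/4, so u_p = -1/4 + t/4.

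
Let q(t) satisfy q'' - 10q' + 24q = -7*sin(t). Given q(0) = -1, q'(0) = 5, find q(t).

Characteristic equation r² - 10r + 24 = 0 factors as (r - 4)(r - 6) = 0, so r = 4, 6.
Hence q_h = C1*exp(4*t) + C2*exp(6*t).
Try q_p = A*cos(t) + B*sin(t). Substituting and equating the coefficients of cos(t) and sin(t) gives A = -70/629, B = -161/629, so q_p = -161*sin(t)/629 - 70*cos(t)/629.
General solution: q = -161*sin(t)/629 - 70*cos(t)/629 + C1*exp(4*t) + C2*exp(6*t).
Apply the initial conditions: q(0) = -70/629 + C1 + C2 = -1 and q'(0) = -161/629 + 4*C1 + 6*C2 = 5. Solving gives C1 = -90/17, C2 = 163/37.

q = -161*sin(t)/629 - 90*exp(4*t)/17 - 70*cos(t)/629 + 163*exp(6*t)/37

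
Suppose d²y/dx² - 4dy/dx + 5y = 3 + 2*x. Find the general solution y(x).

y = 23/25 + 2*x/5 + C1*cos(x)*exp(2*x) + C2*exp(2*x)*sin(x)

Characteristic equation r² - 4r + 5 = 0 has discriminant (-4)² - 4·(5) = -4 < 0, so r = 2 ± i.
Hence y_h = C1*cos(x)*exp(2*x) + C2*exp(2*x)*sin(x).
For the particular solution try y_p = A0 + A1*x. Substituting and matching coefficients of each power of x gives A0 = 23/25, A1 = 2/5, so y_p = 23/25 + 2*x/5.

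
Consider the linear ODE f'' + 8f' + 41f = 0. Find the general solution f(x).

f = C1*cos(5*x)*exp(-4*x) + C2*exp(-4*x)*sin(5*x)

Characteristic equation r² + 8r + 41 = 0 has discriminant (8)² - 4·(41) = -100 < 0, so r = -4 ± 5i.
Hence f_h = C1*cos(5*x)*exp(-4*x) + C2*exp(-4*x)*sin(5*x).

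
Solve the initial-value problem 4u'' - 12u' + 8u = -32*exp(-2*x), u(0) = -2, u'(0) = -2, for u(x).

u = -2*exp(2*x) - 2*exp(-2*x)/3 + 2*exp(x)/3

Divide through by 4: u'' - 3u' + 2u = -8*exp(-2*x).
Characteristic equation r² - 3r + 2 = 0 factors as (r - 1)(r - 2) = 0, so r = 1, 2.
Hence u_h = C1*exp(x) + C2*exp(2*x).
Try u_p = A*exp(-2*x). Substituting into the equation and dividing by exp(-2*x) gives A = -2/3, so u_p = -2*exp(-2*x)/3.
General solution: u = -2*exp(-2*x)/3 + C1*exp(x) + C2*exp(2*x).
Apply the initial conditions: u(0) = -2/3 + C1 + C2 = -2 and u'(0) = 4/3 + C1 + 2*C2 = -2. Solving gives C1 = 2/3, C2 = -2.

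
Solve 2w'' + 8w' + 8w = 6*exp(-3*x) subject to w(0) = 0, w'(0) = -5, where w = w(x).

w = -3*exp(-2*x) + 3*exp(-3*x) - 2*x*exp(-2*x)

Divide through by 2: w'' + 4w' + 4w = 3*exp(-3*x).
Characteristic equation r² + 4r + 4 = 0 has discriminant (4)² - 4·(4) = 0, so r = -2 is a repeated root.
Hence w_h = (C1 + C2*x)*exp(-2*x).
Try w_p = A*exp(-3*x). Substituting into the equation and dividing by exp(-3*x) gives A = 3, so w_p = 3*exp(-3*x).
General solution: w = 3*exp(-3*x) + C1*exp(-2*x) + C2*x*exp(-2*x).
Apply the initial conditions: w(0) = 3 + C1 = 0 and w'(0) = -9 + C2 - 2*C1 = -5. Solving gives C1 = -3, C2 = -2.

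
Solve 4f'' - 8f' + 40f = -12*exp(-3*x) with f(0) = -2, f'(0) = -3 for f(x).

Divide through by 4: f'' - 2f' + 10f = -3*exp(-3*x).
Characteristic equation r² - 2r + 10 = 0 has discriminant (-2)² - 4·(10) = -36 < 0, so r = 1 ± 3i.
Hence f_h = C1*cos(3*x)*exp(x) + C2*exp(x)*sin(3*x).
Try f_p = A*exp(-3*x). Substituting into the equation and dividing by exp(-3*x) gives A = -3/25, so f_p = -3*exp(-3*x)/25.
General solution: f = -3*exp(-3*x)/25 + C1*cos(3*x)*exp(x) + C2*exp(x)*sin(3*x).
Apply the initial conditions: f(0) = -3/25 + C1 = -2 and f'(0) = 9/25 + C1 + 3*C2 = -3. Solving gives C1 = -47/25, C2 = -37/75.

f = -3*exp(-3*x)/25 - 47*cos(3*x)*exp(x)/25 - 37*exp(x)*sin(3*x)/75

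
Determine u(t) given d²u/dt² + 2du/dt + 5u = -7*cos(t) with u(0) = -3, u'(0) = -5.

Characteristic equation r² + 2r + 5 = 0 has discriminant (2)² - 4·(5) = -16 < 0, so r = -1 ± 2i.
Hence u_h = C1*cos(2*t)*exp(-t) + C2*exp(-t)*sin(2*t).
Try u_p = A*cos(t) + B*sin(t). Substituting and equating the coefficients of cos(t) and sin(t) gives A = -7/5, B = -7/10, so u_p = -7*cos(t)/5 - 7*sin(t)/10.
General solution: u = -7*cos(t)/5 - 7*sin(t)/10 + C1*cos(2*t)*exp(-t) + C2*exp(-t)*sin(2*t).
Apply the initial conditions: u(0) = -7/5 + C1 = -3 and u'(0) = -7/10 - C1 + 2*C2 = -5. Solving gives C1 = -8/5, C2 = -59/20.

u = -7*cos(t)/5 - 7*sin(t)/10 - 59*exp(-t)*sin(2*t)/20 - 8*cos(2*t)*exp(-t)/5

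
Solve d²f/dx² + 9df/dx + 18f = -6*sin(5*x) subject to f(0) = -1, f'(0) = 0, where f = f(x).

f = -39*exp(-3*x)/17 + 21*sin(5*x)/1037 + 71*exp(-6*x)/61 + 135*cos(5*x)/1037

Characteristic equation r² + 9r + 18 = 0 factors as (r + 6)(r + 3) = 0, so r = -6, -3.
Hence f_h = C1*exp(-6*x) + C2*exp(-3*x).
Try f_p = A*cos(5*x) + B*sin(5*x). Substituting and equating the coefficients of cos(5x) and sin(5x) gives A = 135/1037, B = 21/1037, so f_p = 21*sin(5*x)/1037 + 135*cos(5*x)/1037.
General solution: f = 21*sin(5*x)/1037 + 135*cos(5*x)/1037 + C1*exp(-6*x) + C2*exp(-3*x).
Apply the initial conditions: f(0) = 135/1037 + C1 + C2 = -1 and f'(0) = 105/1037 - 6*C1 - 3*C2 = 0. Solving gives C1 = 71/61, C2 = -39/17.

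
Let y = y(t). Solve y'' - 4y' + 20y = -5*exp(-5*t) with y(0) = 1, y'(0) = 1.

y = -exp(-5*t)/13 - 5*exp(2*t)*sin(4*t)/13 + 14*cos(4*t)*exp(2*t)/13

Characteristic equation r² - 4r + 20 = 0 has discriminant (-4)² - 4·(20) = -64 < 0, so r = 2 ± 4i.
Hence y_h = C1*cos(4*t)*exp(2*t) + C2*exp(2*t)*sin(4*t).
Try y_p = A*exp(-5*t). Substituting into the equation and dividing by exp(-5*t) gives A = -1/13, so y_p = -exp(-5*t)/13.
General solution: y = -exp(-5*t)/13 + C1*cos(4*t)*exp(2*t) + C2*exp(2*t)*sin(4*t).
Apply the initial conditions: y(0) = -1/13 + C1 = 1 and y'(0) = 5/13 + 2*C1 + 4*C2 = 1. Solving gives C1 = 14/13, C2 = -5/13.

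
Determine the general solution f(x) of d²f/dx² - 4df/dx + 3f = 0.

Characteristic equation r² - 4r + 3 = 0 factors as (r - 1)(r - 3) = 0, so r = 1, 3.
Hence f_h = C1*exp(x) + C2*exp(3*x).

f = C1*exp(x) + C2*exp(3*x)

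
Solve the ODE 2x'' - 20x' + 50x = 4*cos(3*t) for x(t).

Divide through by 2: x'' - 10x' + 25x = 2*cos(3*t).
Characteristic equation r² - 10r + 25 = 0 has discriminant (-10)² - 4·(25) = 0, so r = 5 is a repeated root.
Hence x_h = (C1 + C2*t)*exp(5*t).
Try x_p = A*cos(3*t) + B*sin(3*t). Substituting and equating the coefficients of cos(3t) and sin(3t) gives A = 8/289, B = -15/289, so x_p = -15*sin(3*t)/289 + 8*cos(3*t)/289.

x = -15*sin(3*t)/289 + 8*cos(3*t)/289 + C1*exp(5*t) + C2*t*exp(5*t)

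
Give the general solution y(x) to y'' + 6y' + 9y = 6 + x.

Characteristic equation r² + 6r + 9 = 0 has discriminant (6)² - 4·(9) = 0, so r = -3 is a repeated root.
Hence y_h = (C1 + C2*x)*exp(-3*x).
For the particular solution try y_p = A0 + A1*x. Substituting and matching coefficients of each power of x gives A0 = 16/27, A1 = 1/9, so y_p = 16/27 + x/9.

y = 16/27 + x/9 + C1*exp(-3*x) + C2*x*exp(-3*x)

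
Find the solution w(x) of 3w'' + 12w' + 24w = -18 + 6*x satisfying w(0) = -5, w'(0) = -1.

w = -7/8 + x/4 - 33*cos(2*x)*exp(-2*x)/8 - 19*exp(-2*x)*sin(2*x)/4

Divide through by 3: w'' + 4w' + 8w = -6 + 2*x.
Characteristic equation r² + 4r + 8 = 0 has discriminant (4)² - 4·(8) = -16 < 0, so r = -2 ± 2i.
Hence w_h = C1*cos(2*x)*exp(-2*x) + C2*exp(-2*x)*sin(2*x).
For the particular solution try w_p = A0 + A1*x. Substituting and matching coefficients of each power of x gives A0 = -7/8, A1 = 1/4, so w_p = -7/8 + x/4.
General solution: w = -7/8 + x/4 + C1*cos(2*x)*exp(-2*x) + C2*exp(-2*x)*sin(2*x).
Apply the initial conditions: w(0) = -7/8 + C1 = -5 and w'(0) = 1/4 - 2*C1 + 2*C2 = -1. Solving gives C1 = -33/8, C2 = -19/4.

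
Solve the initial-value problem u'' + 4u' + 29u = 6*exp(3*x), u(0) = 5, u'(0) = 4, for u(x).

Characteristic equation r² + 4r + 29 = 0 has discriminant (4)² - 4·(29) = -100 < 0, so r = -2 ± 5i.
Hence u_h = C1*cos(5*x)*exp(-2*x) + C2*exp(-2*x)*sin(5*x).
Try u_p = A*exp(3*x). Substituting into the equation and dividing by exp(3*x) gives A = 3/25, so u_p = 3*exp(3*x)/25.
General solution: u = 3*exp(3*x)/25 + C1*cos(5*x)*exp(-2*x) + C2*exp(-2*x)*sin(5*x).
Apply the initial conditions: u(0) = 3/25 + C1 = 5 and u'(0) = 9/25 - 2*C1 + 5*C2 = 4. Solving gives C1 = 122/25, C2 = 67/25.

u = 3*exp(3*x)/25 + 67*exp(-2*x)*sin(5*x)/25 + 122*cos(5*x)*exp(-2*x)/25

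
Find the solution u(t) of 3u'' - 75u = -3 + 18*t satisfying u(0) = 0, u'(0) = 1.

u = 1/25 - 18*exp(-5*t)/125 - 6*t/25 + 13*exp(5*t)/125

Divide through by 3: u'' - 25u = -1 + 6*t.
Characteristic equation r² - 25 = 0 factors as (r - 5)(r + 5) = 0, so r = 5, -5.
Hence u_h = C1*exp(5*t) + C2*exp(-5*t).
For the particular solution try u_p = A0 + A1*t. Substituting and matching coefficients of each power of t gives A0 = 1/25, A1 = -6/25, so u_p = 1/25 - 6*t/25.
General solution: u = 1/25 - 6*t/25 + C1*exp(5*t) + C2*exp(-5*t).
Apply the initial conditions: u(0) = 1/25 + C1 + C2 = 0 and u'(0) = -6/25 - 5*C2 + 5*C1 = 1. Solving gives C1 = 13/125, C2 = -18/125.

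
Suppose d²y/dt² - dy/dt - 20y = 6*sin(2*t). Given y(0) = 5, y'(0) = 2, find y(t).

Characteristic equation r² - r - 20 = 0 factors as (r - 5)(r + 4) = 0, so r = 5, -4.
Hence y_h = C1*exp(5*t) + C2*exp(-4*t).
Try y_p = A*cos(2*t) + B*sin(2*t). Substituting and equating the coefficients of cos(2t) and sin(2t) gives A = 3/145, B = -36/145, so y_p = -36*sin(2*t)/145 + 3*cos(2*t)/145.
General solution: y = -36*sin(2*t)/145 + 3*cos(2*t)/145 + C1*exp(5*t) + C2*exp(-4*t).
Apply the initial conditions: y(0) = 3/145 + C1 + C2 = 5 and y'(0) = -72/145 - 4*C2 + 5*C1 = 2. Solving gives C1 = 650/261, C2 = 112/45.

y = -36*sin(2*t)/145 + 3*cos(2*t)/145 + 112*exp(-4*t)/45 + 650*exp(5*t)/261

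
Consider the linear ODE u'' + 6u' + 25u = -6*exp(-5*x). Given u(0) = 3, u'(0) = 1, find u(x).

Characteristic equation r² + 6r + 25 = 0 has discriminant (6)² - 4·(25) = -64 < 0, so r = -3 ± 4i.
Hence u_h = C1*cos(4*x)*exp(-3*x) + C2*exp(-3*x)*sin(4*x).
Try u_p = A*exp(-5*x). Substituting into the equation and dividing by exp(-5*x) gives A = -3/10, so u_p = -3*exp(-5*x)/10.
General solution: u = -3*exp(-5*x)/10 + C1*cos(4*x)*exp(-3*x) + C2*exp(-3*x)*sin(4*x).
Apply the initial conditions: u(0) = -3/10 + C1 = 3 and u'(0) = 3/2 - 3*C1 + 4*C2 = 1. Solving gives C1 = 33/10, C2 = 47/20.

u = -3*exp(-5*x)/10 + 33*cos(4*x)*exp(-3*x)/10 + 47*exp(-3*x)*sin(4*x)/20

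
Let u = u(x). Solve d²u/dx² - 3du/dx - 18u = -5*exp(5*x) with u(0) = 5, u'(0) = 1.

u = 5*exp(5*x)/8 + 11*exp(6*x)/9 + 227*exp(-3*x)/72

Characteristic equation r² - 3r - 18 = 0 factors as (r + 3)(r - 6) = 0, so r = -3, 6.
Hence u_h = C1*exp(-3*x) + C2*exp(6*x).
Try u_p = A*exp(5*x). Substituting into the equation and dividing by exp(5*x) gives A = 5/8, so u_p = 5*exp(5*x)/8.
General solution: u = 5*exp(5*x)/8 + C1*exp(-3*x) + C2*exp(6*x).
Apply the initial conditions: u(0) = 5/8 + C1 + C2 = 5 and u'(0) = 25/8 - 3*C1 + 6*C2 = 1. Solving gives C1 = 227/72, C2 = 11/9.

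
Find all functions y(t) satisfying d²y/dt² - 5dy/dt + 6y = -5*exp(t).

Characteristic equation r² - 5r + 6 = 0 factors as (r - 3)(r - 2) = 0, so r = 3, 2.
Hence y_h = C1*exp(3*t) + C2*exp(2*t).
Try y_p = A*exp(t). Substituting into the equation and dividing by exp(t) gives A = -5/2, so y_p = -5*exp(t)/2.

y = -5*exp(t)/2 + C1*exp(3*t) + C2*exp(2*t)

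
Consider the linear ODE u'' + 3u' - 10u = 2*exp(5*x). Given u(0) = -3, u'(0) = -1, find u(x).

Characteristic equation r² + 3r - 10 = 0 factors as (r + 5)(r - 2) = 0, so r = -5, 2.
Hence u_h = C1*exp(-5*x) + C2*exp(2*x).
Try u_p = A*exp(5*x). Substituting into the equation and dividing by exp(5*x) gives A = 1/15, so u_p = exp(5*x)/15.
General solution: u = exp(5*x)/15 + C1*exp(-5*x) + C2*exp(2*x).
Apply the initial conditions: u(0) = 1/15 + C1 + C2 = -3 and u'(0) = 1/3 - 5*C1 + 2*C2 = -1. Solving gives C1 = -24/35, C2 = -50/21.

u = -50*exp(2*x)/21 - 24*exp(-5*x)/35 + exp(5*x)/15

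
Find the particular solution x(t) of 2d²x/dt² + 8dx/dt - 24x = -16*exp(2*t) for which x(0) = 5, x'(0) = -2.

x = 11*exp(-6*t)/8 + 29*exp(2*t)/8 - t*exp(2*t)

Divide through by 2: x'' + 4x' - 12x = -8*exp(2*t).
Characteristic equation r² + 4r - 12 = 0 factors as (r - 2)(r + 6) = 0, so r = 2, -6.
Hence x_h = C1*exp(2*t) + C2*exp(-6*t).
Since exp(2*t) solves the homogeneous equation (r = 2 is a root of multiplicity 1), multiply the trial by t. Try x_p = A*t*exp(2*t). Substituting into the equation and dividing by exp(2*t) gives A = -1, so x_p = -t*exp(2*t).
General solution: x = C1*exp(2*t) + C2*exp(-6*t) - t*exp(2*t).
Apply the initial conditions: x(0) = C1 + C2 = 5 and x'(0) = -1 - 6*C2 + 2*C1 = -2. Solving gives C1 = 29/8, C2 = 11/8.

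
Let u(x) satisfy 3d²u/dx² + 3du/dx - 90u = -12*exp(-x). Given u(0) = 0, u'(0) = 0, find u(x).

u = -4*exp(-6*x)/55 - 2*exp(5*x)/33 + 2*exp(-x)/15

Divide through by 3: u'' + u' - 30u = -4*exp(-x).
Characteristic equation r² + r - 30 = 0 factors as (r + 6)(r - 5) = 0, so r = -6, 5.
Hence u_h = C1*exp(-6*x) + C2*exp(5*x).
Try u_p = A*exp(-x). Substituting into the equation and dividing by exp(-x) gives A = 2/15, so u_p = 2*exp(-x)/15.
General solution: u = 2*exp(-x)/15 + C1*exp(-6*x) + C2*exp(5*x).
Apply the initial conditions: u(0) = 2/15 + C1 + C2 = 0 and u'(0) = -2/15 - 6*C1 + 5*C2 = 0. Solving gives C1 = -4/55, C2 = -2/33.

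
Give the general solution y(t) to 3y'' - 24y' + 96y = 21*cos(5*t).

y = -280*sin(5*t)/1649 + 49*cos(5*t)/1649 + C1*cos(4*t)*exp(4*t) + C2*exp(4*t)*sin(4*t)

Divide through by 3: y'' - 8y' + 32y = 7*cos(5*t).
Characteristic equation r² - 8r + 32 = 0 has discriminant (-8)² - 4·(32) = -64 < 0, so r = 4 ± 4i.
Hence y_h = C1*cos(4*t)*exp(4*t) + C2*exp(4*t)*sin(4*t).
Try y_p = A*cos(5*t) + B*sin(5*t). Substituting and equating the coefficients of cos(5t) and sin(5t) gives A = 49/1649, B = -280/1649, so y_p = -280*sin(5*t)/1649 + 49*cos(5*t)/1649.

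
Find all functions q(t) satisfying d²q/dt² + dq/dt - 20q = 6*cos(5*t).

Characteristic equation r² + r - 20 = 0 factors as (r - 4)(r + 5) = 0, so r = 4, -5.
Hence q_h = C1*exp(4*t) + C2*exp(-5*t).
Try q_p = A*cos(5*t) + B*sin(5*t). Substituting and equating the coefficients of cos(5t) and sin(5t) gives A = -27/205, B = 3/205, so q_p = -27*cos(5*t)/205 + 3*sin(5*t)/205.

q = -27*cos(5*t)/205 + 3*sin(5*t)/205 + C1*exp(4*t) + C2*exp(-5*t)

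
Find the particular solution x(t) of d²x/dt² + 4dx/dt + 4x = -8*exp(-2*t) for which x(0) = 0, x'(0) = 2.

Characteristic equation r² + 4r + 4 = 0 has discriminant (4)² - 4·(4) = 0, so r = -2 is a repeated root.
Hence x_h = (C1 + C2*t)*exp(-2*t).
Since exp(-2*t) solves the homogeneous equation (r = -2 is a root of multiplicity 2), multiply the trial by t^2. Try x_p = A*t^2*exp(-2*t). Substituting into the equation and dividing by exp(-2*t) gives A = -4, so x_p = -4*t^2*exp(-2*t).
General solution: x = C1*exp(-2*t) - 4*t^2*exp(-2*t) + C2*t*exp(-2*t).
Apply the initial conditions: x(0) = C1 = 0 and x'(0) = C2 - 2*C1 = 2. Solving gives C1 = 0, C2 = 2.

x = -4*t**2*exp(-2*t) + 2*t*exp(-2*t)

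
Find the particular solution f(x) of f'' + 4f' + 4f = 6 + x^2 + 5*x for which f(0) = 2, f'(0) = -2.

f = 5/8 + x**2/4 + 3*x/4 + 11*exp(-2*x)/8

Characteristic equation r² + 4r + 4 = 0 has discriminant (4)² - 4·(4) = 0, so r = -2 is a repeated root.
Hence f_h = (C1 + C2*x)*exp(-2*x).
For the particular solution try f_p = A0 + A1*x + A2*x^2. Substituting and matching coefficients of each power of x gives A0 = 5/8, A1 = 3/4, A2 = 1/4, so f_p = 5/8 + x^2/4 + 3*x/4.
General solution: f = 5/8 + x^2/4 + 3*x/4 + C1*exp(-2*x) + C2*x*exp(-2*x).
Apply the initial conditions: f(0) = 5/8 + C1 = 2 and f'(0) = 3/4 + C2 - 2*C1 = -2. Solving gives C1 = 11/8, C2 = 0.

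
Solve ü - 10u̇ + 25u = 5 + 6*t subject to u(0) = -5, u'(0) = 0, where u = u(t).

u = 37/125 - 662*exp(5*t)/125 + 6*t/25 + 656*t*exp(5*t)/25

Characteristic equation r² - 10r + 25 = 0 has discriminant (-10)² - 4·(25) = 0, so r = 5 is a repeated root.
Hence u_h = (C1 + C2*t)*exp(5*t).
For the particular solution try u_p = A0 + A1*t. Substituting and matching coefficients of each power of t gives A0 = 37/125, A1 = 6/25, so u_p = 37/125 + 6*t/25.
General solution: u = 37/125 + 6*t/25 + C1*exp(5*t) + C2*t*exp(5*t).
Apply the initial conditions: u(0) = 37/125 + C1 = -5 and u'(0) = 6/25 + C2 + 5*C1 = 0. Solving gives C1 = -662/125, C2 = 656/25.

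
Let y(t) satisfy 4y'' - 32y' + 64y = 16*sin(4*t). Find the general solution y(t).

y = cos(4*t)/8 + C1*exp(4*t) + C2*t*exp(4*t)

Divide through by 4: y'' - 8y' + 16y = 4*sin(4*t).
Characteristic equation r² - 8r + 16 = 0 has discriminant (-8)² - 4·(16) = 0, so r = 4 is a repeated root.
Hence y_h = (C1 + C2*t)*exp(4*t).
Try y_p = A*cos(4*t) + B*sin(4*t). Substituting and equating the coefficients of cos(4t) and sin(4t) gives A = 1/8, B = 0, so y_p = cos(4*t)/8.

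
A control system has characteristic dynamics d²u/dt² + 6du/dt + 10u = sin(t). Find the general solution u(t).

Characteristic equation r² + 6r + 10 = 0 has discriminant (6)² - 4·(10) = -4 < 0, so r = -3 ± i.
Hence u_h = C1*cos(t)*exp(-3*t) + C2*exp(-3*t)*sin(t).
Try u_p = A*cos(t) + B*sin(t). Substituting and equating the coefficients of cos(t) and sin(t) gives A = -2/39, B = 1/13, so u_p = -2*cos(t)/39 + sin(t)/13.

u = -2*cos(t)/39 + sin(t)/13 + C1*cos(t)*exp(-3*t) + C2*exp(-3*t)*sin(t)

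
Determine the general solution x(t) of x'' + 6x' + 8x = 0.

x = C1*exp(-4*t) + C2*exp(-2*t)

Characteristic equation r² + 6r + 8 = 0 factors as (r + 4)(r + 2) = 0, so r = -4, -2.
Hence x_h = C1*exp(-4*t) + C2*exp(-2*t).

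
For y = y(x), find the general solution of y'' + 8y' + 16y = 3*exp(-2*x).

Characteristic equation r² + 8r + 16 = 0 has discriminant (8)² - 4·(16) = 0, so r = -4 is a repeated root.
Hence y_h = (C1 + C2*x)*exp(-4*x).
Try y_p = A*exp(-2*x). Substituting into the equation and dividing by exp(-2*x) gives A = 3/4, so y_p = 3*exp(-2*x)/4.

y = 3*exp(-2*x)/4 + C1*exp(-4*x) + C2*x*exp(-4*x)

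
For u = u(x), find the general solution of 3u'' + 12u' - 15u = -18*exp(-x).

Divide through by 3: u'' + 4u' - 5u = -6*exp(-x).
Characteristic equation r² + 4r - 5 = 0 factors as (r + 5)(r - 1) = 0, so r = -5, 1.
Hence u_h = C1*exp(-5*x) + C2*exp(x).
Try u_p = A*exp(-x). Substituting into the equation and dividing by exp(-x) gives A = 3/4, so u_p = 3*exp(-x)/4.

u = 3*exp(-x)/4 + C1*exp(-5*x) + C2*exp(x)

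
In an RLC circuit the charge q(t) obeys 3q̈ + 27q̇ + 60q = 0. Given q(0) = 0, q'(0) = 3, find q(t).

Divide through by 3: q'' + 9q' + 20q = 0.
Characteristic equation r² + 9r + 20 = 0 factors as (r + 5)(r + 4) = 0, so r = -5, -4.
Hence q_h = C1*exp(-5*t) + C2*exp(-4*t).
Apply the initial conditions: q(0) = C1 + C2 = 0 and q'(0) = -5*C1 - 4*C2 = 3. Solving gives C1 = -3, C2 = 3.

q = -3*exp(-5*t) + 3*exp(-4*t)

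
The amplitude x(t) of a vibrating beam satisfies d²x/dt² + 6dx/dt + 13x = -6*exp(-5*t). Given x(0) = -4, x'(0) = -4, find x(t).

x = -3*exp(-5*t)/4 - 35*exp(-3*t)*sin(2*t)/4 - 13*cos(2*t)*exp(-3*t)/4

Characteristic equation r² + 6r + 13 = 0 has discriminant (6)² - 4·(13) = -16 < 0, so r = -3 ± 2i.
Hence x_h = C1*cos(2*t)*exp(-3*t) + C2*exp(-3*t)*sin(2*t).
Try x_p = A*exp(-5*t). Substituting into the equation and dividing by exp(-5*t) gives A = -3/4, so x_p = -3*exp(-5*t)/4.
General solution: x = -3*exp(-5*t)/4 + C1*cos(2*t)*exp(-3*t) + C2*exp(-3*t)*sin(2*t).
Apply the initial conditions: x(0) = -3/4 + C1 = -4 and x'(0) = 15/4 - 3*C1 + 2*C2 = -4. Solving gives C1 = -13/4, C2 = -35/4.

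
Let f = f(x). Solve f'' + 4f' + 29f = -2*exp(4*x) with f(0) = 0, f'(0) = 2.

Characteristic equation r² + 4r + 29 = 0 has discriminant (4)² - 4·(29) = -100 < 0, so r = -2 ± 5i.
Hence f_h = C1*cos(5*x)*exp(-2*x) + C2*exp(-2*x)*sin(5*x).
Try f_p = A*exp(4*x). Substituting into the equation and dividing by exp(4*x) gives A = -2/61, so f_p = -2*exp(4*x)/61.
General solution: f = -2*exp(4*x)/61 + C1*cos(5*x)*exp(-2*x) + C2*exp(-2*x)*sin(5*x).
Apply the initial conditions: f(0) = -2/61 + C1 = 0 and f'(0) = -8/61 - 2*C1 + 5*C2 = 2. Solving gives C1 = 2/61, C2 = 134/305.

f = -2*exp(4*x)/61 + 2*cos(5*x)*exp(-2*x)/61 + 134*exp(-2*x)*sin(5*x)/305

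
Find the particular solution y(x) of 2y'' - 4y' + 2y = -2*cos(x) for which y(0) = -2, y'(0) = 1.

y = sin(x)/2 - 2*exp(x) + 5*x*exp(x)/2

Divide through by 2: y'' - 2y' + y = -cos(x).
Characteristic equation r² - 2r + 1 = 0 has discriminant (-2)² - 4·(1) = 0, so r = 1 is a repeated root.
Hence y_h = (C1 + C2*x)*exp(x).
Try y_p = A*cos(x) + B*sin(x). Substituting and equating the coefficients of cos(x) and sin(x) gives A = 0, B = 1/2, so y_p = sin(x)/2.
General solution: y = sin(x)/2 + C1*exp(x) + C2*x*exp(x).
Apply the initial conditions: y(0) = C1 = -2 and y'(0) = 1/2 + C1 + C2 = 1. Solving gives C1 = -2, C2 = 5/2.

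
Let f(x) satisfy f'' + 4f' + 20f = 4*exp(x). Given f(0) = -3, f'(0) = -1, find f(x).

f = 4*exp(x)/25 - 187*exp(-2*x)*sin(4*x)/100 - 79*cos(4*x)*exp(-2*x)/25

Characteristic equation r² + 4r + 20 = 0 has discriminant (4)² - 4·(20) = -64 < 0, so r = -2 ± 4i.
Hence f_h = C1*cos(4*x)*exp(-2*x) + C2*exp(-2*x)*sin(4*x).
Try f_p = A*exp(x). Substituting into the equation and dividing by exp(x) gives A = 4/25, so f_p = 4*exp(x)/25.
General solution: f = 4*exp(x)/25 + C1*cos(4*x)*exp(-2*x) + C2*exp(-2*x)*sin(4*x).
Apply the initial conditions: f(0) = 4/25 + C1 = -3 and f'(0) = 4/25 - 2*C1 + 4*C2 = -1. Solving gives C1 = -79/25, C2 = -187/100.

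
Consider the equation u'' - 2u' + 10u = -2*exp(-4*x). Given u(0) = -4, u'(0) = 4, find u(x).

u = -exp(-4*x)/17 - 67*cos(3*x)*exp(x)/17 + 131*exp(x)*sin(3*x)/51

Characteristic equation r² - 2r + 10 = 0 has discriminant (-2)² - 4·(10) = -36 < 0, so r = 1 ± 3i.
Hence u_h = C1*cos(3*x)*exp(x) + C2*exp(x)*sin(3*x).
Try u_p = A*exp(-4*x). Substituting into the equation and dividing by exp(-4*x) gives A = -1/17, so u_p = -exp(-4*x)/17.
General solution: u = -exp(-4*x)/17 + C1*cos(3*x)*exp(x) + C2*exp(x)*sin(3*x).
Apply the initial conditions: u(0) = -1/17 + C1 = -4 and u'(0) = 4/17 + C1 + 3*C2 = 4. Solving gives C1 = -67/17, C2 = 131/51.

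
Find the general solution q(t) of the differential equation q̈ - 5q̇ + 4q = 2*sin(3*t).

q = -sin(3*t)/25 + 3*cos(3*t)/25 + C1*exp(t) + C2*exp(4*t)

Characteristic equation r² - 5r + 4 = 0 factors as (r - 1)(r - 4) = 0, so r = 1, 4.
Hence q_h = C1*exp(t) + C2*exp(4*t).
Try q_p = A*cos(3*t) + B*sin(3*t). Substituting and equating the coefficients of cos(3t) and sin(3t) gives A = 3/25, B = -1/25, so q_p = -sin(3*t)/25 + 3*cos(3*t)/25.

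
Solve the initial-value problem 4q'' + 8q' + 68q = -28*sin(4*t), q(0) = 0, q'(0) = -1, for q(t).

q = -7*sin(4*t)/65 + 56*cos(4*t)/65 - 93*exp(-t)*sin(4*t)/260 - 56*cos(4*t)*exp(-t)/65

Divide through by 4: q'' + 2q' + 17q = -7*sin(4*t).
Characteristic equation r² + 2r + 17 = 0 has discriminant (2)² - 4·(17) = -64 < 0, so r = -1 ± 4i.
Hence q_h = C1*cos(4*t)*exp(-t) + C2*exp(-t)*sin(4*t).
Try q_p = A*cos(4*t) + B*sin(4*t). Substituting and equating the coefficients of cos(4t) and sin(4t) gives A = 56/65, B = -7/65, so q_p = -7*sin(4*t)/65 + 56*cos(4*t)/65.
General solution: q = -7*sin(4*t)/65 + 56*cos(4*t)/65 + C1*cos(4*t)*exp(-t) + C2*exp(-t)*sin(4*t).
Apply the initial conditions: q(0) = 56/65 + C1 = 0 and q'(0) = -28/65 - C1 + 4*C2 = -1. Solving gives C1 = -56/65, C2 = -93/260.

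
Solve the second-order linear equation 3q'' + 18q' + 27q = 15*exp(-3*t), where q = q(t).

Divide through by 3: q'' + 6q' + 9q = 5*exp(-3*t).
Characteristic equation r² + 6r + 9 = 0 has discriminant (6)² - 4·(9) = 0, so r = -3 is a repeated root.
Hence q_h = (C1 + C2*t)*exp(-3*t).
Since exp(-3*t) solves the homogeneous equation (r = -3 is a root of multiplicity 2), multiply the trial by t^2. Try q_p = A*t^2*exp(-3*t). Substituting into the equation and dividing by exp(-3*t) gives A = 5/2, so q_p = 5*t^2*exp(-3*t)/2.

q = C1*exp(-3*t) + 5*t**2*exp(-3*t)/2 + C2*t*exp(-3*t)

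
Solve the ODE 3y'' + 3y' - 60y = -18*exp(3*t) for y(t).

Divide through by 3: y'' + y' - 20y = -6*exp(3*t).
Characteristic equation r² + r - 20 = 0 factors as (r + 5)(r - 4) = 0, so r = -5, 4.
Hence y_h = C1*exp(-5*t) + C2*exp(4*t).
Try y_p = A*exp(3*t). Substituting into the equation and dividing by exp(3*t) gives A = 3/4, so y_p = 3*exp(3*t)/4.

y = 3*exp(3*t)/4 + C1*exp(-5*t) + C2*exp(4*t)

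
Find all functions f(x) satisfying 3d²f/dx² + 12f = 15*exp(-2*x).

Divide through by 3: f'' + 4f = 5*exp(-2*x).
Characteristic equation r² + 4 = 0 has discriminant (0)² - 4·(4) = -16 < 0, so r = ± 2i.
Hence f_h = C1*cos(2*x) + C2*sin(2*x).
Try f_p = A*exp(-2*x). Substituting into the equation and dividing by exp(-2*x) gives A = 5/8, so f_p = 5*exp(-2*x)/8.

f = 5*exp(-2*x)/8 + C1*cos(2*x) + C2*sin(2*x)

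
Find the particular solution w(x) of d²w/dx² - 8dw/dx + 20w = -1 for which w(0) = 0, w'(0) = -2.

Characteristic equation r² - 8r + 20 = 0 has discriminant (-8)² - 4·(20) = -16 < 0, so r = 4 ± 2i.
Hence w_h = C1*cos(2*x)*exp(4*x) + C2*exp(4*x)*sin(2*x).
For the particular solution try w_p = A0. Substituting and matching coefficients of each power of x gives A0 = -1/20, so w_p = -1/20.
General solution: w = -1/20 + C1*cos(2*x)*exp(4*x) + C2*exp(4*x)*sin(2*x).
Apply the initial conditions: w(0) = -1/20 + C1 = 0 and w'(0) = 2*C2 + 4*C1 = -2. Solving gives C1 = 1/20, C2 = -11/10.

w = -1/20 - 11*exp(4*x)*sin(2*x)/10 + cos(2*x)*exp(4*x)/20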